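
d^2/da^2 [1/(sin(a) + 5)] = (5*sin(a) + cos(a)^2 + 1)/(sin(a) + 5)^3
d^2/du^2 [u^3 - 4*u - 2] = 6*u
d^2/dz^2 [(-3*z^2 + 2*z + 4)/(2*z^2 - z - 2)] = 4*(z^3 + 6*z^2 + 2)/(8*z^6 - 12*z^5 - 18*z^4 + 23*z^3 + 18*z^2 - 12*z - 8)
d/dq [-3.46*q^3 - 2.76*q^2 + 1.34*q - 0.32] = -10.38*q^2 - 5.52*q + 1.34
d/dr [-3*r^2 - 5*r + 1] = -6*r - 5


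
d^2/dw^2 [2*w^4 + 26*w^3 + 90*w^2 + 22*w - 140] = 24*w^2 + 156*w + 180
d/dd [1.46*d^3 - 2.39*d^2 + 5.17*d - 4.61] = 4.38*d^2 - 4.78*d + 5.17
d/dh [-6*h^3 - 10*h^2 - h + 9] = -18*h^2 - 20*h - 1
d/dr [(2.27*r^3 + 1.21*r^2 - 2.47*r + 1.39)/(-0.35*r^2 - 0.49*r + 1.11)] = (-0.7945*r^4 - 2.2246*r^3 + 6.1017*r^2 + 3.6592*r - 2.0606)/(0.1225*r^4 + 0.343*r^3 - 0.5369*r^2 - 1.0878*r + 1.2321)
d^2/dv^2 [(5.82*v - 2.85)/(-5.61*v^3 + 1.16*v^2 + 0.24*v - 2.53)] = (-1099.005732*v^5 + 1303.591212*v^4 - 328.08144*v^3 + 991.246392*v^2 - 340.428006*v + 9.988872)/(176.558481*v^9 - 109.522908*v^8 - 0.0134640000000026*v^7 + 246.683287*v^6 - 98.784792*v^5 - 10.425696*v^4 + 111.939435*v^3 - 21.837948*v^2 - 4.608648*v + 16.194277)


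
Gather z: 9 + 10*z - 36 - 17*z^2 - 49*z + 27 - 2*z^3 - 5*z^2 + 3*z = -2*z^3 - 22*z^2 - 36*z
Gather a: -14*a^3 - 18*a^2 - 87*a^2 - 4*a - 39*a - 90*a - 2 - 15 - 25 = -14*a^3 - 105*a^2 - 133*a - 42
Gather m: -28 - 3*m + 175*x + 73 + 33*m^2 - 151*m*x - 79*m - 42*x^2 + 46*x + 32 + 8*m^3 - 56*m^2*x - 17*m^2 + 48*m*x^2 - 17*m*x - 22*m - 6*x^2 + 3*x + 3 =8*m^3 + m^2*(16 - 56*x) + m*(48*x^2 - 168*x - 104) - 48*x^2 + 224*x + 80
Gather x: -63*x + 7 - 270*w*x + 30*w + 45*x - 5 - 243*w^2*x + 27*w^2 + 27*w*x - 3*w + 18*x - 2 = 27*w^2 + 27*w + x*(-243*w^2 - 243*w)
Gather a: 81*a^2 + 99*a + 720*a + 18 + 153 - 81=81*a^2 + 819*a + 90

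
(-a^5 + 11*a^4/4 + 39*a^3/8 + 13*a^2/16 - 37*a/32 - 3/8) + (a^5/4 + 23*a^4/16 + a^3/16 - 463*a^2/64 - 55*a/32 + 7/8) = -3*a^5/4 + 67*a^4/16 + 79*a^3/16 - 411*a^2/64 - 23*a/8 + 1/2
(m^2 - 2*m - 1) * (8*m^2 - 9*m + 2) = 8*m^4 - 25*m^3 + 12*m^2 + 5*m - 2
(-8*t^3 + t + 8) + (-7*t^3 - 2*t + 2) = -15*t^3 - t + 10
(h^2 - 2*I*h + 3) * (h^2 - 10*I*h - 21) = h^4 - 12*I*h^3 - 38*h^2 + 12*I*h - 63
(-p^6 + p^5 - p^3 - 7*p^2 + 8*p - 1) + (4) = -p^6 + p^5 - p^3 - 7*p^2 + 8*p + 3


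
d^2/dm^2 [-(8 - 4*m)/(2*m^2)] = 4*(m - 6)/m^4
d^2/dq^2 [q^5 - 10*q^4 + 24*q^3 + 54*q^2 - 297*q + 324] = 20*q^3 - 120*q^2 + 144*q + 108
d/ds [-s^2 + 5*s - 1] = 5 - 2*s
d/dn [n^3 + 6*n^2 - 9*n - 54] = 3*n^2 + 12*n - 9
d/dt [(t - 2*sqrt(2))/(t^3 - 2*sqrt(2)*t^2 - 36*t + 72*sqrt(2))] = -2*t/(t^4 - 72*t^2 + 1296)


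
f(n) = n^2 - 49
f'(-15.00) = -30.00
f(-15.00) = 176.00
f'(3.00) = 6.00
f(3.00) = -40.00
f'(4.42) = 8.84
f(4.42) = -29.46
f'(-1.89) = -3.78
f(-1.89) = -45.43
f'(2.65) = 5.30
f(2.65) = -41.98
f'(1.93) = 3.86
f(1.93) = -45.28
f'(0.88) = 1.76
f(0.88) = -48.23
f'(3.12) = 6.24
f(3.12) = -39.27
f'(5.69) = 11.38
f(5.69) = -16.62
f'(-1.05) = -2.10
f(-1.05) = -47.90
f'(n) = 2*n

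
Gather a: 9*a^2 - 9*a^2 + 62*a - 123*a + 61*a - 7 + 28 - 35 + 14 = 0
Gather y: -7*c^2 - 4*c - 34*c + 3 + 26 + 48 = -7*c^2 - 38*c + 77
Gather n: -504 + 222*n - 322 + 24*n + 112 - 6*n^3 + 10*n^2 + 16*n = -6*n^3 + 10*n^2 + 262*n - 714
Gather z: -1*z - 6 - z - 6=-2*z - 12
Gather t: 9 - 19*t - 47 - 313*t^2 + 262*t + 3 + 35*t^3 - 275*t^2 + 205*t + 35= 35*t^3 - 588*t^2 + 448*t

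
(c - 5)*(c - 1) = c^2 - 6*c + 5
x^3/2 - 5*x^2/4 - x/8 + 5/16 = (x/2 + 1/4)*(x - 5/2)*(x - 1/2)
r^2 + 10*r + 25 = (r + 5)^2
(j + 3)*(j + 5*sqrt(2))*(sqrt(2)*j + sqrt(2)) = sqrt(2)*j^3 + 4*sqrt(2)*j^2 + 10*j^2 + 3*sqrt(2)*j + 40*j + 30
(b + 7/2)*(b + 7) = b^2 + 21*b/2 + 49/2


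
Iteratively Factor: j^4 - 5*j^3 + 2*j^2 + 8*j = (j - 4)*(j^3 - j^2 - 2*j) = (j - 4)*(j + 1)*(j^2 - 2*j) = j*(j - 4)*(j + 1)*(j - 2)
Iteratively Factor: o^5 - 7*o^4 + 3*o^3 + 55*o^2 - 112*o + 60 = (o - 2)*(o^4 - 5*o^3 - 7*o^2 + 41*o - 30) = (o - 2)*(o + 3)*(o^3 - 8*o^2 + 17*o - 10) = (o - 5)*(o - 2)*(o + 3)*(o^2 - 3*o + 2) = (o - 5)*(o - 2)^2*(o + 3)*(o - 1)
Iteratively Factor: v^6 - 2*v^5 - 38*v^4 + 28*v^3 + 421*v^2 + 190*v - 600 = (v + 4)*(v^5 - 6*v^4 - 14*v^3 + 84*v^2 + 85*v - 150) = (v - 5)*(v + 4)*(v^4 - v^3 - 19*v^2 - 11*v + 30) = (v - 5)^2*(v + 4)*(v^3 + 4*v^2 + v - 6) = (v - 5)^2*(v + 3)*(v + 4)*(v^2 + v - 2) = (v - 5)^2*(v - 1)*(v + 3)*(v + 4)*(v + 2)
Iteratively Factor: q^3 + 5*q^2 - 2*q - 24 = (q - 2)*(q^2 + 7*q + 12) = (q - 2)*(q + 3)*(q + 4)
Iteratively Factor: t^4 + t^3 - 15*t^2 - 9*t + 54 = (t - 2)*(t^3 + 3*t^2 - 9*t - 27) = (t - 2)*(t + 3)*(t^2 - 9) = (t - 2)*(t + 3)^2*(t - 3)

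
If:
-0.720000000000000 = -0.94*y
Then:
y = 0.77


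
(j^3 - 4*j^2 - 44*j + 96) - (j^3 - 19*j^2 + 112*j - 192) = 15*j^2 - 156*j + 288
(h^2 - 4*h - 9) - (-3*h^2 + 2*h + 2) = 4*h^2 - 6*h - 11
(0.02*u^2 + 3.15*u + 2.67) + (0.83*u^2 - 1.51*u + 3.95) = 0.85*u^2 + 1.64*u + 6.62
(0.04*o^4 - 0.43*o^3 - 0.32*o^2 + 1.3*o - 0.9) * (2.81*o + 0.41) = 0.1124*o^5 - 1.1919*o^4 - 1.0755*o^3 + 3.5218*o^2 - 1.996*o - 0.369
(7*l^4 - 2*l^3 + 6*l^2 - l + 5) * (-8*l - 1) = -56*l^5 + 9*l^4 - 46*l^3 + 2*l^2 - 39*l - 5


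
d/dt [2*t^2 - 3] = 4*t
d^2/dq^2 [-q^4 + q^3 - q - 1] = 6*q*(1 - 2*q)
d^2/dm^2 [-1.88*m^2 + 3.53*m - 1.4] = -3.76000000000000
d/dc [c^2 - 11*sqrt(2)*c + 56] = 2*c - 11*sqrt(2)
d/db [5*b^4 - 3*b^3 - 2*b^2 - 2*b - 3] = 20*b^3 - 9*b^2 - 4*b - 2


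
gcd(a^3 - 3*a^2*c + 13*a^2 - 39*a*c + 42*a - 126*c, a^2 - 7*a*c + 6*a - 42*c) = a + 6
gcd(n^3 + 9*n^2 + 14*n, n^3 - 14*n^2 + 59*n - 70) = 1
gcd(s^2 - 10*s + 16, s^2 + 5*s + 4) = 1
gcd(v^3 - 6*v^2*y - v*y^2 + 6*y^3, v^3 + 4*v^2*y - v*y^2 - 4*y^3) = -v^2 + y^2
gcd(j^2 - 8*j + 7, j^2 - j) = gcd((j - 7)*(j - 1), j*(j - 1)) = j - 1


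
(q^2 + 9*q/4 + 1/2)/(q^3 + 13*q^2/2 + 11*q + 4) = (4*q + 1)/(2*(2*q^2 + 9*q + 4))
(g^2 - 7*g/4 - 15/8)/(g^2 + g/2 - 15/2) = (g + 3/4)/(g + 3)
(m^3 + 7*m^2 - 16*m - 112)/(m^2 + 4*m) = m + 3 - 28/m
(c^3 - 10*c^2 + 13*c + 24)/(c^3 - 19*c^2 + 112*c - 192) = (c + 1)/(c - 8)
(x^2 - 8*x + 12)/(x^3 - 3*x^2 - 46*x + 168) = (x - 2)/(x^2 + 3*x - 28)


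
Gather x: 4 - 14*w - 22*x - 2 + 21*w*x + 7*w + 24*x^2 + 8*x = -7*w + 24*x^2 + x*(21*w - 14) + 2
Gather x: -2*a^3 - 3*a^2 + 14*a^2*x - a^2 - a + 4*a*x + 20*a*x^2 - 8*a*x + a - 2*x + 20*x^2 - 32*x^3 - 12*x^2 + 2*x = -2*a^3 - 4*a^2 - 32*x^3 + x^2*(20*a + 8) + x*(14*a^2 - 4*a)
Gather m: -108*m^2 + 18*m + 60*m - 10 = -108*m^2 + 78*m - 10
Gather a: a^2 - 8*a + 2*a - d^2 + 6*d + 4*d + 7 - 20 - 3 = a^2 - 6*a - d^2 + 10*d - 16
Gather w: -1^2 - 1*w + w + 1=0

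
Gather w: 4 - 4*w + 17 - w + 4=25 - 5*w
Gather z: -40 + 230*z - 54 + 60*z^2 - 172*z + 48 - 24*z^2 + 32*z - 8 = 36*z^2 + 90*z - 54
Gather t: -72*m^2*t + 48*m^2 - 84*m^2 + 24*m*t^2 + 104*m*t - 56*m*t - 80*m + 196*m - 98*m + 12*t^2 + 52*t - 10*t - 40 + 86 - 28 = -36*m^2 + 18*m + t^2*(24*m + 12) + t*(-72*m^2 + 48*m + 42) + 18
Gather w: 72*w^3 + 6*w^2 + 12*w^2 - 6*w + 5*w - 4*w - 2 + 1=72*w^3 + 18*w^2 - 5*w - 1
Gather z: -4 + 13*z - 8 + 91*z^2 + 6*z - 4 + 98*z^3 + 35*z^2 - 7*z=98*z^3 + 126*z^2 + 12*z - 16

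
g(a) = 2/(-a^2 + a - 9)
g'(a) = 2*(2*a - 1)/(-a^2 + a - 9)^2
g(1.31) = -0.21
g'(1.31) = 0.04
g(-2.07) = -0.13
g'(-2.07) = -0.04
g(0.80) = -0.23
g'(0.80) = 0.02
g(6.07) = -0.05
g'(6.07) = 0.01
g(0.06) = -0.22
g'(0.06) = -0.02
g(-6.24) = -0.04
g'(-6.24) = -0.01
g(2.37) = -0.16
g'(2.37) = 0.05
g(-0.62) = -0.20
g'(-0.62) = -0.04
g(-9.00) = -0.02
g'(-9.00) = 0.00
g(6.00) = -0.05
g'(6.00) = 0.01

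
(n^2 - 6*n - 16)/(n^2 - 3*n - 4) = (-n^2 + 6*n + 16)/(-n^2 + 3*n + 4)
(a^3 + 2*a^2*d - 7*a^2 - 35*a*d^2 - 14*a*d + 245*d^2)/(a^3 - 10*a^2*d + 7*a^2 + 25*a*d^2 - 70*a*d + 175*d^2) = (a^2 + 7*a*d - 7*a - 49*d)/(a^2 - 5*a*d + 7*a - 35*d)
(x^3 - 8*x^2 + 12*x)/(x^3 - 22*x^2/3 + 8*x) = 3*(x - 2)/(3*x - 4)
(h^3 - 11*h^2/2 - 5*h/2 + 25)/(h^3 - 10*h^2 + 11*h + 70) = (h - 5/2)/(h - 7)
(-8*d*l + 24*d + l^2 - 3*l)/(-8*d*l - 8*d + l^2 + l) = (l - 3)/(l + 1)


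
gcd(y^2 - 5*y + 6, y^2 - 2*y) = y - 2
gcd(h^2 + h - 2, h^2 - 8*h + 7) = h - 1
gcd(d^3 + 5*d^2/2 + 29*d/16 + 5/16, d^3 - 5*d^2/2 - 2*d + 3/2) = d + 1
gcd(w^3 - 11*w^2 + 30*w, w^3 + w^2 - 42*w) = w^2 - 6*w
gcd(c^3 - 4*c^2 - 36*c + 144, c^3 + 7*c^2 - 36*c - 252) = c^2 - 36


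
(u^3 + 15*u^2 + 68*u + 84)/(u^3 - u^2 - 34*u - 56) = (u^2 + 13*u + 42)/(u^2 - 3*u - 28)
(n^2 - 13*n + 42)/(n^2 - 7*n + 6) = (n - 7)/(n - 1)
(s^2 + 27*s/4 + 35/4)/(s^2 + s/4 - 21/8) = 2*(s + 5)/(2*s - 3)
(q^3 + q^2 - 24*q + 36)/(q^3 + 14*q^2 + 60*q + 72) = (q^2 - 5*q + 6)/(q^2 + 8*q + 12)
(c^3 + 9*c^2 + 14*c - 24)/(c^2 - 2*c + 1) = (c^2 + 10*c + 24)/(c - 1)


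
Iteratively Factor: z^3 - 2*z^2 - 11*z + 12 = (z - 1)*(z^2 - z - 12) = (z - 4)*(z - 1)*(z + 3)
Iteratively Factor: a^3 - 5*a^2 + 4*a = (a - 1)*(a^2 - 4*a) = a*(a - 1)*(a - 4)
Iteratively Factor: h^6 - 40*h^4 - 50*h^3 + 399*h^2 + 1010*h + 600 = (h + 4)*(h^5 - 4*h^4 - 24*h^3 + 46*h^2 + 215*h + 150) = (h - 5)*(h + 4)*(h^4 + h^3 - 19*h^2 - 49*h - 30) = (h - 5)*(h + 1)*(h + 4)*(h^3 - 19*h - 30) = (h - 5)*(h + 1)*(h + 2)*(h + 4)*(h^2 - 2*h - 15) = (h - 5)^2*(h + 1)*(h + 2)*(h + 4)*(h + 3)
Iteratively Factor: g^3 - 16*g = (g)*(g^2 - 16) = g*(g - 4)*(g + 4)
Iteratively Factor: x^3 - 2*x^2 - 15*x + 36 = (x + 4)*(x^2 - 6*x + 9) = (x - 3)*(x + 4)*(x - 3)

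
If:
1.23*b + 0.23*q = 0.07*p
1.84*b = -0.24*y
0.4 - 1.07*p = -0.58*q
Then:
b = -0.130434782608696*y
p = 0.45280863218026*y + 0.447688564476886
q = 0.835353855918756*y + 0.13625304136253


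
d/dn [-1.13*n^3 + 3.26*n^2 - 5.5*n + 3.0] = -3.39*n^2 + 6.52*n - 5.5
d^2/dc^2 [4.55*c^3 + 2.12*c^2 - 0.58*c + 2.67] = 27.3*c + 4.24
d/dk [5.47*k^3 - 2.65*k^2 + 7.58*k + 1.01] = 16.41*k^2 - 5.3*k + 7.58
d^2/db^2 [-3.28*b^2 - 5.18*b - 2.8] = -6.56000000000000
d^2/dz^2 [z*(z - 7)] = 2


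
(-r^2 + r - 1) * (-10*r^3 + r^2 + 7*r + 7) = 10*r^5 - 11*r^4 + 4*r^3 - r^2 - 7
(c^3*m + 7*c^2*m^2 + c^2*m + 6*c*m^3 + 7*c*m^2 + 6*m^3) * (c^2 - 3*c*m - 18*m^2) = c^5*m + 4*c^4*m^2 + c^4*m - 33*c^3*m^3 + 4*c^3*m^2 - 144*c^2*m^4 - 33*c^2*m^3 - 108*c*m^5 - 144*c*m^4 - 108*m^5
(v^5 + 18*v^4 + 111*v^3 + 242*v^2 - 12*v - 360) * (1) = v^5 + 18*v^4 + 111*v^3 + 242*v^2 - 12*v - 360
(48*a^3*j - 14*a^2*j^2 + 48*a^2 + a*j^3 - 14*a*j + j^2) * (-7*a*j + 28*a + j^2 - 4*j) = -336*a^4*j^2 + 1344*a^4*j + 146*a^3*j^3 - 584*a^3*j^2 - 336*a^3*j + 1344*a^3 - 21*a^2*j^4 + 84*a^2*j^3 + 146*a^2*j^2 - 584*a^2*j + a*j^5 - 4*a*j^4 - 21*a*j^3 + 84*a*j^2 + j^4 - 4*j^3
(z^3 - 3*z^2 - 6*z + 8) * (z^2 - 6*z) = z^5 - 9*z^4 + 12*z^3 + 44*z^2 - 48*z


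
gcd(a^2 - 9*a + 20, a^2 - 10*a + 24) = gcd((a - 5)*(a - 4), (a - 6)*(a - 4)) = a - 4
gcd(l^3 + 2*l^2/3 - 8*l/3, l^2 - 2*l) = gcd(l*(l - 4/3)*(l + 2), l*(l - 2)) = l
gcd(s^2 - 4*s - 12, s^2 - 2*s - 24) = s - 6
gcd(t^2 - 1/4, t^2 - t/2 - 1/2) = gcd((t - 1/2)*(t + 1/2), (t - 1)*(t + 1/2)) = t + 1/2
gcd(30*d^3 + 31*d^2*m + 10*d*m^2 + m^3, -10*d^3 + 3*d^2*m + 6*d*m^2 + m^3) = 10*d^2 + 7*d*m + m^2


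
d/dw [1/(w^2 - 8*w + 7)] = 2*(4 - w)/(w^2 - 8*w + 7)^2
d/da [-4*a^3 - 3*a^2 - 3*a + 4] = -12*a^2 - 6*a - 3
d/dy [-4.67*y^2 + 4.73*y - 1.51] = 4.73 - 9.34*y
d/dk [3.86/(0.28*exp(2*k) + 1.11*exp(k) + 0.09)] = (-2.1616*exp(k) - 4.2846)*exp(k)/(0.28*exp(2*k) + 1.11*exp(k) + 0.09)^2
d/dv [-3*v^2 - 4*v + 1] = -6*v - 4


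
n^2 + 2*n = n*(n + 2)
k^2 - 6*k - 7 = (k - 7)*(k + 1)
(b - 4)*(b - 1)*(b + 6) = b^3 + b^2 - 26*b + 24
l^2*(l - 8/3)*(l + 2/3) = l^4 - 2*l^3 - 16*l^2/9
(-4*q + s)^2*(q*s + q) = 16*q^3*s + 16*q^3 - 8*q^2*s^2 - 8*q^2*s + q*s^3 + q*s^2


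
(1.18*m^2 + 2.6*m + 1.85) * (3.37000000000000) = 3.9766*m^2 + 8.762*m + 6.2345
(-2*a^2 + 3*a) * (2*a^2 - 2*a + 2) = -4*a^4 + 10*a^3 - 10*a^2 + 6*a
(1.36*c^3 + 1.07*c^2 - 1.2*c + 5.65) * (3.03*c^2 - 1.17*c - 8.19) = 4.1208*c^5 + 1.6509*c^4 - 16.0263*c^3 + 9.7602*c^2 + 3.2175*c - 46.2735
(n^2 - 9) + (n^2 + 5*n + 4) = 2*n^2 + 5*n - 5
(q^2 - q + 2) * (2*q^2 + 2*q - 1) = 2*q^4 + q^2 + 5*q - 2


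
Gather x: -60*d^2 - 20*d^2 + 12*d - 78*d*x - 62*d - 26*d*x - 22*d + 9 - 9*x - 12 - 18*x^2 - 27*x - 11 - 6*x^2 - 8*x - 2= -80*d^2 - 72*d - 24*x^2 + x*(-104*d - 44) - 16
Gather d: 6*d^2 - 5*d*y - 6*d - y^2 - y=6*d^2 + d*(-5*y - 6) - y^2 - y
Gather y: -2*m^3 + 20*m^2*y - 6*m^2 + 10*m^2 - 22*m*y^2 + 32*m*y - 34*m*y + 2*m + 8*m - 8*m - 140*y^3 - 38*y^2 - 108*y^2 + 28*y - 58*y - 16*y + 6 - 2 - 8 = -2*m^3 + 4*m^2 + 2*m - 140*y^3 + y^2*(-22*m - 146) + y*(20*m^2 - 2*m - 46) - 4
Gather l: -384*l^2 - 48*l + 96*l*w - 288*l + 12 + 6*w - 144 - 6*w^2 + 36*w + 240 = -384*l^2 + l*(96*w - 336) - 6*w^2 + 42*w + 108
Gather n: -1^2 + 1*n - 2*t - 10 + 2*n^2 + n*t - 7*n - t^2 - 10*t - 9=2*n^2 + n*(t - 6) - t^2 - 12*t - 20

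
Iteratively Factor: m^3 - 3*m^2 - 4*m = (m + 1)*(m^2 - 4*m) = m*(m + 1)*(m - 4)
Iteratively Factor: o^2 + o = (o + 1)*(o)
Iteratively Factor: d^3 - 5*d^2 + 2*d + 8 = (d - 2)*(d^2 - 3*d - 4) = (d - 4)*(d - 2)*(d + 1)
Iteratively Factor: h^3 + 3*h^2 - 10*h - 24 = (h + 2)*(h^2 + h - 12) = (h - 3)*(h + 2)*(h + 4)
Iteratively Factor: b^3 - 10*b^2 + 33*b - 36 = (b - 4)*(b^2 - 6*b + 9) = (b - 4)*(b - 3)*(b - 3)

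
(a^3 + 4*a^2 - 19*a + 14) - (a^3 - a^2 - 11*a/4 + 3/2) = 5*a^2 - 65*a/4 + 25/2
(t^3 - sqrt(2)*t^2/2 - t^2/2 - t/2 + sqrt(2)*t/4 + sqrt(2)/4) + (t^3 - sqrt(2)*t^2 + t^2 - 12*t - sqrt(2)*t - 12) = 2*t^3 - 3*sqrt(2)*t^2/2 + t^2/2 - 25*t/2 - 3*sqrt(2)*t/4 - 12 + sqrt(2)/4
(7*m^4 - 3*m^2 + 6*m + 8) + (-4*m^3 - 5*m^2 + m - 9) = 7*m^4 - 4*m^3 - 8*m^2 + 7*m - 1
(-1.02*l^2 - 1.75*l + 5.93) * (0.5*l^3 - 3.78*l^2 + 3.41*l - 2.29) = -0.51*l^5 + 2.9806*l^4 + 6.1018*l^3 - 26.0471*l^2 + 24.2288*l - 13.5797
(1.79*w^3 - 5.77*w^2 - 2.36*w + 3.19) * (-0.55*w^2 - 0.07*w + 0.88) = -0.9845*w^5 + 3.0482*w^4 + 3.2771*w^3 - 6.6669*w^2 - 2.3001*w + 2.8072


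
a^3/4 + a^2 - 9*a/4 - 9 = (a/4 + 1)*(a - 3)*(a + 3)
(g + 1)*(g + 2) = g^2 + 3*g + 2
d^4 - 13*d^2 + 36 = (d - 3)*(d - 2)*(d + 2)*(d + 3)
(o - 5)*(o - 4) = o^2 - 9*o + 20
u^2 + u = u*(u + 1)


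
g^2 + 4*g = g*(g + 4)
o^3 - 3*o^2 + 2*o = o*(o - 2)*(o - 1)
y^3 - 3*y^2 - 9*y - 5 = (y - 5)*(y + 1)^2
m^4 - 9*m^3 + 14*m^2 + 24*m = m*(m - 6)*(m - 4)*(m + 1)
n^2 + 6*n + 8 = (n + 2)*(n + 4)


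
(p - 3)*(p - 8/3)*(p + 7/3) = p^3 - 10*p^2/3 - 47*p/9 + 56/3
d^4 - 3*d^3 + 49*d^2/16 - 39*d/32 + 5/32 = (d - 5/4)*(d - 1)*(d - 1/2)*(d - 1/4)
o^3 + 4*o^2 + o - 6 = (o - 1)*(o + 2)*(o + 3)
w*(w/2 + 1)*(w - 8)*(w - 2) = w^4/2 - 4*w^3 - 2*w^2 + 16*w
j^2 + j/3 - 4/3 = (j - 1)*(j + 4/3)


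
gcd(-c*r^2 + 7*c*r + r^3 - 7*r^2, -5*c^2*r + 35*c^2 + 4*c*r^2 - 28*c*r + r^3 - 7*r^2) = -c*r + 7*c + r^2 - 7*r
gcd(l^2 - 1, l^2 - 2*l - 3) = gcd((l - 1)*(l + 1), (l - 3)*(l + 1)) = l + 1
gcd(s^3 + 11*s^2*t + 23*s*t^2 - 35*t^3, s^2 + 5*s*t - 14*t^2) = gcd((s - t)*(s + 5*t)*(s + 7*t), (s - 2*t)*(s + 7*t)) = s + 7*t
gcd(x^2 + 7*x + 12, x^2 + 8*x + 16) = x + 4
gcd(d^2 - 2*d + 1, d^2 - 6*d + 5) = d - 1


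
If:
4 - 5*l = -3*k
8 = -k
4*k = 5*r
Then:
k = -8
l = -4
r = -32/5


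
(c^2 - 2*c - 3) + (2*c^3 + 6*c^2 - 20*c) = 2*c^3 + 7*c^2 - 22*c - 3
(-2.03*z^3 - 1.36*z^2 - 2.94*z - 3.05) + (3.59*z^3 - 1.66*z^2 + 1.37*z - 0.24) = 1.56*z^3 - 3.02*z^2 - 1.57*z - 3.29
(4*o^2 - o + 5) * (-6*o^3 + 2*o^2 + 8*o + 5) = -24*o^5 + 14*o^4 + 22*o^2 + 35*o + 25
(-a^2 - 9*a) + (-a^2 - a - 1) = -2*a^2 - 10*a - 1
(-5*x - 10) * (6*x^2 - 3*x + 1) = -30*x^3 - 45*x^2 + 25*x - 10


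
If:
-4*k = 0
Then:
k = 0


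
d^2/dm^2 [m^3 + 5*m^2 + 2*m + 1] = 6*m + 10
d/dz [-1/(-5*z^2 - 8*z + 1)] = 2*(-5*z - 4)/(5*z^2 + 8*z - 1)^2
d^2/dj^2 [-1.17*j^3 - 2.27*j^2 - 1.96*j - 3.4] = -7.02*j - 4.54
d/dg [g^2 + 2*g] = 2*g + 2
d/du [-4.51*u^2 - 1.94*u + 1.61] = -9.02*u - 1.94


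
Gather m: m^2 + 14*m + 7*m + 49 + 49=m^2 + 21*m + 98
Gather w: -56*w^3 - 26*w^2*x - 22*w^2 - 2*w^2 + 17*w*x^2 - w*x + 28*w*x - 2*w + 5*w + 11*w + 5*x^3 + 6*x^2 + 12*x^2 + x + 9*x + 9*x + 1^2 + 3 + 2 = -56*w^3 + w^2*(-26*x - 24) + w*(17*x^2 + 27*x + 14) + 5*x^3 + 18*x^2 + 19*x + 6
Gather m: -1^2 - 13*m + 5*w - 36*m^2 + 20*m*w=-36*m^2 + m*(20*w - 13) + 5*w - 1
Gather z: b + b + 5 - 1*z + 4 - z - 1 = 2*b - 2*z + 8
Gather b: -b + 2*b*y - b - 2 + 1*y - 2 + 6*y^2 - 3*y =b*(2*y - 2) + 6*y^2 - 2*y - 4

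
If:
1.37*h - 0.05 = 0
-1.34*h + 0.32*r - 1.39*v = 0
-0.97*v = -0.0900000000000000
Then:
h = 0.04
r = 0.56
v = 0.09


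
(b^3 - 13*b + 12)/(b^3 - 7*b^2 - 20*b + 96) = (b - 1)/(b - 8)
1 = 1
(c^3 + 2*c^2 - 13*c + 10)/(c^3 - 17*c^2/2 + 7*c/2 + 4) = 2*(c^2 + 3*c - 10)/(2*c^2 - 15*c - 8)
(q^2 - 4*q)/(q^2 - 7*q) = (q - 4)/(q - 7)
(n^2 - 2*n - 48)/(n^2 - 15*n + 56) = (n + 6)/(n - 7)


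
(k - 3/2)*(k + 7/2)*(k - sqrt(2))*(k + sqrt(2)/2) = k^4 - sqrt(2)*k^3/2 + 2*k^3 - 25*k^2/4 - sqrt(2)*k^2 - 2*k + 21*sqrt(2)*k/8 + 21/4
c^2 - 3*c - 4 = (c - 4)*(c + 1)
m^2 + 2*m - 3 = (m - 1)*(m + 3)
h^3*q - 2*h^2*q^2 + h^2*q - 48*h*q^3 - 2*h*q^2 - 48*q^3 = (h - 8*q)*(h + 6*q)*(h*q + q)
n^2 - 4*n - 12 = (n - 6)*(n + 2)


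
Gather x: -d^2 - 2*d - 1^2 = -d^2 - 2*d - 1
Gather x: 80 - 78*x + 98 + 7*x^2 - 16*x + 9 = 7*x^2 - 94*x + 187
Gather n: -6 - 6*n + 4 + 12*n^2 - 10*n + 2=12*n^2 - 16*n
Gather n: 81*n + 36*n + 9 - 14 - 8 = 117*n - 13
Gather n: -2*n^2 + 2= 2 - 2*n^2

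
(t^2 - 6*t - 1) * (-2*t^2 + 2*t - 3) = -2*t^4 + 14*t^3 - 13*t^2 + 16*t + 3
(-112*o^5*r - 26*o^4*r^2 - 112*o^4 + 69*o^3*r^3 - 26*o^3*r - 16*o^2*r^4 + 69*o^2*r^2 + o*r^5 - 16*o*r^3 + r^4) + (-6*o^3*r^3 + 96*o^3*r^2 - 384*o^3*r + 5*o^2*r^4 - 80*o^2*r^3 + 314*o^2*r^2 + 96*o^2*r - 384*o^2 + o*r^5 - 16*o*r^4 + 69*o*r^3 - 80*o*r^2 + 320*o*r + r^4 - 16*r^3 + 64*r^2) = -112*o^5*r - 26*o^4*r^2 - 112*o^4 + 63*o^3*r^3 + 96*o^3*r^2 - 410*o^3*r - 11*o^2*r^4 - 80*o^2*r^3 + 383*o^2*r^2 + 96*o^2*r - 384*o^2 + 2*o*r^5 - 16*o*r^4 + 53*o*r^3 - 80*o*r^2 + 320*o*r + 2*r^4 - 16*r^3 + 64*r^2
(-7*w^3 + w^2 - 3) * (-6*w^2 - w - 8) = 42*w^5 + w^4 + 55*w^3 + 10*w^2 + 3*w + 24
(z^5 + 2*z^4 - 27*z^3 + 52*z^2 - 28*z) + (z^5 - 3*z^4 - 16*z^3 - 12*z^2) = 2*z^5 - z^4 - 43*z^3 + 40*z^2 - 28*z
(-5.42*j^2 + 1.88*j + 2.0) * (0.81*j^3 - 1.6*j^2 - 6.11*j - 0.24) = -4.3902*j^5 + 10.1948*j^4 + 31.7282*j^3 - 13.386*j^2 - 12.6712*j - 0.48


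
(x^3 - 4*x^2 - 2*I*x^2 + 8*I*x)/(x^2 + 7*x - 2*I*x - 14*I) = x*(x - 4)/(x + 7)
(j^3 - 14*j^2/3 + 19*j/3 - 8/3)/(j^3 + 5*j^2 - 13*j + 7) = (j - 8/3)/(j + 7)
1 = 1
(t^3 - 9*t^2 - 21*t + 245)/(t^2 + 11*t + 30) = (t^2 - 14*t + 49)/(t + 6)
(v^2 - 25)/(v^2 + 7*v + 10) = (v - 5)/(v + 2)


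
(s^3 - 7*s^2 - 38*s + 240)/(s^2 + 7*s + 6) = (s^2 - 13*s + 40)/(s + 1)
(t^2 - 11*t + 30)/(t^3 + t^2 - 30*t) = (t - 6)/(t*(t + 6))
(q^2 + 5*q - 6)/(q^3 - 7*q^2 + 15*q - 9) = (q + 6)/(q^2 - 6*q + 9)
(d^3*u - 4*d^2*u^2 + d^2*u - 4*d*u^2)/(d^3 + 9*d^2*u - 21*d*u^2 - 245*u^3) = d*u*(d^2 - 4*d*u + d - 4*u)/(d^3 + 9*d^2*u - 21*d*u^2 - 245*u^3)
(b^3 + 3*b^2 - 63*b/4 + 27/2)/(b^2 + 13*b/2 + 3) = (4*b^2 - 12*b + 9)/(2*(2*b + 1))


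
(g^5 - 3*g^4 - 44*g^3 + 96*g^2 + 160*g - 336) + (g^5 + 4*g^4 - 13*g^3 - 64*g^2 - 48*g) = 2*g^5 + g^4 - 57*g^3 + 32*g^2 + 112*g - 336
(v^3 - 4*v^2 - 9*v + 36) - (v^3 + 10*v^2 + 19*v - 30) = -14*v^2 - 28*v + 66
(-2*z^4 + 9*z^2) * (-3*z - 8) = 6*z^5 + 16*z^4 - 27*z^3 - 72*z^2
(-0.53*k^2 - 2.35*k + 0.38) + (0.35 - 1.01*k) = -0.53*k^2 - 3.36*k + 0.73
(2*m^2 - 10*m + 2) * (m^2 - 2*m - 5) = 2*m^4 - 14*m^3 + 12*m^2 + 46*m - 10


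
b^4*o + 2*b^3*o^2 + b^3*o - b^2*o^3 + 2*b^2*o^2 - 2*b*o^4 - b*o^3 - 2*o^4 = (b - o)*(b + o)*(b + 2*o)*(b*o + o)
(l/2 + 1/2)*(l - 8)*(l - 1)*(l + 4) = l^4/2 - 2*l^3 - 33*l^2/2 + 2*l + 16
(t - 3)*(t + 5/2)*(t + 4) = t^3 + 7*t^2/2 - 19*t/2 - 30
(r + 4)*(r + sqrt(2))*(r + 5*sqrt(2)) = r^3 + 4*r^2 + 6*sqrt(2)*r^2 + 10*r + 24*sqrt(2)*r + 40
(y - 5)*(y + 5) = y^2 - 25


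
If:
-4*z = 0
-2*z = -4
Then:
No Solution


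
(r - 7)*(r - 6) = r^2 - 13*r + 42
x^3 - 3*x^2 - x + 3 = (x - 3)*(x - 1)*(x + 1)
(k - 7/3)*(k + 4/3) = k^2 - k - 28/9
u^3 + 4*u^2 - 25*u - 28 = (u - 4)*(u + 1)*(u + 7)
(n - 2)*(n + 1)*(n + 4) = n^3 + 3*n^2 - 6*n - 8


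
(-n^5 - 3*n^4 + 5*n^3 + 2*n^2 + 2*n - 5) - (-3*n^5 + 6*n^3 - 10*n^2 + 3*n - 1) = 2*n^5 - 3*n^4 - n^3 + 12*n^2 - n - 4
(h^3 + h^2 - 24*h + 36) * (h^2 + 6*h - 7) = h^5 + 7*h^4 - 25*h^3 - 115*h^2 + 384*h - 252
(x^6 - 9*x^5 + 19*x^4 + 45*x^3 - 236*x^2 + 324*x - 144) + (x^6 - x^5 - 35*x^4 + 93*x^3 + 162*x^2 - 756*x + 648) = 2*x^6 - 10*x^5 - 16*x^4 + 138*x^3 - 74*x^2 - 432*x + 504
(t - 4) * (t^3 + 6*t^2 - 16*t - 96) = t^4 + 2*t^3 - 40*t^2 - 32*t + 384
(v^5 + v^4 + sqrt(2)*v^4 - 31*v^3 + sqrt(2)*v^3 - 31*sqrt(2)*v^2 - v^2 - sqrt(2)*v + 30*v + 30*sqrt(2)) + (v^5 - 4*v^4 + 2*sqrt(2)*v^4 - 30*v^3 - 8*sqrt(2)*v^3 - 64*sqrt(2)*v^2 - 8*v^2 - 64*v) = 2*v^5 - 3*v^4 + 3*sqrt(2)*v^4 - 61*v^3 - 7*sqrt(2)*v^3 - 95*sqrt(2)*v^2 - 9*v^2 - 34*v - sqrt(2)*v + 30*sqrt(2)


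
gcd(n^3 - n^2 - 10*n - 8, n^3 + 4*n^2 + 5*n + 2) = n^2 + 3*n + 2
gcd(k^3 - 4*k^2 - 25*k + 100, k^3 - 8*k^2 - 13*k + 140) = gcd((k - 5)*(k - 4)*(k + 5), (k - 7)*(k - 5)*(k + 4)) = k - 5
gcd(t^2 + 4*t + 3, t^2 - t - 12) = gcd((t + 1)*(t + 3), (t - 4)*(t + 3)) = t + 3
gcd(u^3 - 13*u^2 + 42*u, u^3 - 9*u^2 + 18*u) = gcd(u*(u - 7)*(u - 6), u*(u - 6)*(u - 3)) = u^2 - 6*u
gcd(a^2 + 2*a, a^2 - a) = a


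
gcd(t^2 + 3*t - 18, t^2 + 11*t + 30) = t + 6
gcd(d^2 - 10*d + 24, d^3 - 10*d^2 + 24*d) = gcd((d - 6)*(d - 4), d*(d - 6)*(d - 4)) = d^2 - 10*d + 24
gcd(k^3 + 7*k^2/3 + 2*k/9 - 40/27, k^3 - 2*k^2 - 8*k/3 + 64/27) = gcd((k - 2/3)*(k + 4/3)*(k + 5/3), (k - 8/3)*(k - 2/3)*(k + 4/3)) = k^2 + 2*k/3 - 8/9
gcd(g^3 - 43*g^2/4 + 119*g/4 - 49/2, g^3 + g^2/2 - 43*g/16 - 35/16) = g - 7/4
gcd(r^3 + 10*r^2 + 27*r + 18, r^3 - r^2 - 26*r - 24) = r + 1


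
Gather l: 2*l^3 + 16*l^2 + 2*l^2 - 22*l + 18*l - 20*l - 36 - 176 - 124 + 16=2*l^3 + 18*l^2 - 24*l - 320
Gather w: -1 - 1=-2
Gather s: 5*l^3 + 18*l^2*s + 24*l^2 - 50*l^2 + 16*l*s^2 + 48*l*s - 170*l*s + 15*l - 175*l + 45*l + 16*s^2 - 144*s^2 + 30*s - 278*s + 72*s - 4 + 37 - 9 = 5*l^3 - 26*l^2 - 115*l + s^2*(16*l - 128) + s*(18*l^2 - 122*l - 176) + 24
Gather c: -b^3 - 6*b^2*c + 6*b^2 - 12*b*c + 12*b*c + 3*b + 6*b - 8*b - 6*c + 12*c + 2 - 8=-b^3 + 6*b^2 + b + c*(6 - 6*b^2) - 6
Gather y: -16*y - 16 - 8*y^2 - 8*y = -8*y^2 - 24*y - 16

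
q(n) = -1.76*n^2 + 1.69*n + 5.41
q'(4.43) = -13.90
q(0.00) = 5.41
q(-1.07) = 1.59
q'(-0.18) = 2.32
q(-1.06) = 1.64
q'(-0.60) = 3.80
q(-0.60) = 3.76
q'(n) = 1.69 - 3.52*n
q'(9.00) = -29.99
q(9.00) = -121.94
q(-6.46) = -78.96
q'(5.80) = -18.73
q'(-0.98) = 5.14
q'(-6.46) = 24.43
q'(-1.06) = 5.42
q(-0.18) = 5.05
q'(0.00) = 1.69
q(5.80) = -43.99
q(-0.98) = 2.06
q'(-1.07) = 5.46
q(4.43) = -21.64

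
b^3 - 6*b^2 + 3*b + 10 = (b - 5)*(b - 2)*(b + 1)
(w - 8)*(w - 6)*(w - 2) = w^3 - 16*w^2 + 76*w - 96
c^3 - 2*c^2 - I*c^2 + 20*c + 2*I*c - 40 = (c - 2)*(c - 5*I)*(c + 4*I)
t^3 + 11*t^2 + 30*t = t*(t + 5)*(t + 6)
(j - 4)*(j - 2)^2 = j^3 - 8*j^2 + 20*j - 16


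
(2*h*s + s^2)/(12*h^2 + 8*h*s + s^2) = s/(6*h + s)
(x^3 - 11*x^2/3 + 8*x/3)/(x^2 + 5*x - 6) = x*(3*x - 8)/(3*(x + 6))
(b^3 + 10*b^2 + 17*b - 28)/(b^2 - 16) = (b^2 + 6*b - 7)/(b - 4)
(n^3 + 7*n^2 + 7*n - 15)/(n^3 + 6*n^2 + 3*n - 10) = (n + 3)/(n + 2)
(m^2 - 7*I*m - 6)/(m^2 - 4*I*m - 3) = (m - 6*I)/(m - 3*I)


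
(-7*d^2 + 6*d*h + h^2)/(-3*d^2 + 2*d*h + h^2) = (7*d + h)/(3*d + h)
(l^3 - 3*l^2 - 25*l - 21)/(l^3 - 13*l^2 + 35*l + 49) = (l + 3)/(l - 7)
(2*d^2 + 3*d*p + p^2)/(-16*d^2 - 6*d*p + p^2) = (d + p)/(-8*d + p)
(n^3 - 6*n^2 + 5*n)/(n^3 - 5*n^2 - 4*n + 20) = n*(n - 1)/(n^2 - 4)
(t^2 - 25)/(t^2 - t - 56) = (25 - t^2)/(-t^2 + t + 56)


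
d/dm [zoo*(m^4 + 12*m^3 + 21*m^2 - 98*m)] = zoo*(m^3 + m^2 + m + 1)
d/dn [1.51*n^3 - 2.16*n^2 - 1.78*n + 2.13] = 4.53*n^2 - 4.32*n - 1.78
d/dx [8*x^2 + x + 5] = 16*x + 1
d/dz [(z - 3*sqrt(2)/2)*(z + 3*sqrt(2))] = 2*z + 3*sqrt(2)/2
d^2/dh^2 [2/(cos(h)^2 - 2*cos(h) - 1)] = (8*sin(h)^4 - 20*sin(h)^2 + 11*cos(h) - 3*cos(3*h) - 8)/(sin(h)^2 + 2*cos(h))^3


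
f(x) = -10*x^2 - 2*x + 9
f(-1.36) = -6.78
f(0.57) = 4.61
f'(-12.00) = 238.00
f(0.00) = 9.00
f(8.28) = -693.14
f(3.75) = -139.12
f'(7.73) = -156.60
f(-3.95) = -139.12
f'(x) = -20*x - 2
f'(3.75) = -77.00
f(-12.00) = -1407.00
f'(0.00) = -2.00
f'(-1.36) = 25.20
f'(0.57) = -13.40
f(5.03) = -254.07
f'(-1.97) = 37.40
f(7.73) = -603.99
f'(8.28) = -167.60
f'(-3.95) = 77.00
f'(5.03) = -102.60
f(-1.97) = -25.87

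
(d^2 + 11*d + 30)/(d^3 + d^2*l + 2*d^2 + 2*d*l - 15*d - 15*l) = (d + 6)/(d^2 + d*l - 3*d - 3*l)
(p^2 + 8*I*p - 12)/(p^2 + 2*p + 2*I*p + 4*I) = (p + 6*I)/(p + 2)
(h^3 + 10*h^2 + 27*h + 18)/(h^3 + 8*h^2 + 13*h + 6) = (h + 3)/(h + 1)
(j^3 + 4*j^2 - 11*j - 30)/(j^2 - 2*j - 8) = (j^2 + 2*j - 15)/(j - 4)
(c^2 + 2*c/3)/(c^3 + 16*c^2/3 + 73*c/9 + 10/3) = 3*c/(3*c^2 + 14*c + 15)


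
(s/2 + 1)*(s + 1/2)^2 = s^3/2 + 3*s^2/2 + 9*s/8 + 1/4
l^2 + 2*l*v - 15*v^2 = (l - 3*v)*(l + 5*v)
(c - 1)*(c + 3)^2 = c^3 + 5*c^2 + 3*c - 9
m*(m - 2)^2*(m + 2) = m^4 - 2*m^3 - 4*m^2 + 8*m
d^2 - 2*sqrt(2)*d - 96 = (d - 8*sqrt(2))*(d + 6*sqrt(2))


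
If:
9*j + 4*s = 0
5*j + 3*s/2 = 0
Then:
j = 0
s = 0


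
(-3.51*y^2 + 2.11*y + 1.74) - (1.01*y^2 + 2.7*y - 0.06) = -4.52*y^2 - 0.59*y + 1.8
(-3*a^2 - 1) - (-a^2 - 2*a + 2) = -2*a^2 + 2*a - 3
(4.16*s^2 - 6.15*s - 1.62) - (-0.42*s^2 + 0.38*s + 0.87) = 4.58*s^2 - 6.53*s - 2.49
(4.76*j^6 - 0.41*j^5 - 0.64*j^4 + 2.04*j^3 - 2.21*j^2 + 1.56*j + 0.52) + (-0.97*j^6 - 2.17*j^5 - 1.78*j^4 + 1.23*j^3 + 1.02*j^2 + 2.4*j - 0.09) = 3.79*j^6 - 2.58*j^5 - 2.42*j^4 + 3.27*j^3 - 1.19*j^2 + 3.96*j + 0.43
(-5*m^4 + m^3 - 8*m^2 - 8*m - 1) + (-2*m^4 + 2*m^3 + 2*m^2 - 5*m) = -7*m^4 + 3*m^3 - 6*m^2 - 13*m - 1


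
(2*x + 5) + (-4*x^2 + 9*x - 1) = -4*x^2 + 11*x + 4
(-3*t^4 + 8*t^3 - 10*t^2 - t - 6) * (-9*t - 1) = 27*t^5 - 69*t^4 + 82*t^3 + 19*t^2 + 55*t + 6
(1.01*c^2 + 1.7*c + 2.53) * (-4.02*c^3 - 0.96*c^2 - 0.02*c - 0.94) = -4.0602*c^5 - 7.8036*c^4 - 11.8228*c^3 - 3.4122*c^2 - 1.6486*c - 2.3782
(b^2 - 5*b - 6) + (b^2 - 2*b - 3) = 2*b^2 - 7*b - 9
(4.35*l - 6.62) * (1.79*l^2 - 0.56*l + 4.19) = 7.7865*l^3 - 14.2858*l^2 + 21.9337*l - 27.7378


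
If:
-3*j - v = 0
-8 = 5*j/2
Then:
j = -16/5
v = 48/5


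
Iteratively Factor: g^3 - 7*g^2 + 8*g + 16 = (g - 4)*(g^2 - 3*g - 4) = (g - 4)*(g + 1)*(g - 4)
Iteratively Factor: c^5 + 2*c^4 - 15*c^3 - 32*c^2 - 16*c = (c + 4)*(c^4 - 2*c^3 - 7*c^2 - 4*c) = c*(c + 4)*(c^3 - 2*c^2 - 7*c - 4) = c*(c - 4)*(c + 4)*(c^2 + 2*c + 1) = c*(c - 4)*(c + 1)*(c + 4)*(c + 1)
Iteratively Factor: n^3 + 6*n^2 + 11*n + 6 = (n + 1)*(n^2 + 5*n + 6) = (n + 1)*(n + 3)*(n + 2)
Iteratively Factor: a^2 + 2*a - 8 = (a - 2)*(a + 4)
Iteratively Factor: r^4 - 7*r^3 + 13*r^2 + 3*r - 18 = (r - 2)*(r^3 - 5*r^2 + 3*r + 9) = (r - 3)*(r - 2)*(r^2 - 2*r - 3) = (r - 3)*(r - 2)*(r + 1)*(r - 3)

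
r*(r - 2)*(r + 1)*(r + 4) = r^4 + 3*r^3 - 6*r^2 - 8*r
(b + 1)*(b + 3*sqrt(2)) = b^2 + b + 3*sqrt(2)*b + 3*sqrt(2)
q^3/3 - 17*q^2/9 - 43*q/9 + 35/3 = (q/3 + 1)*(q - 7)*(q - 5/3)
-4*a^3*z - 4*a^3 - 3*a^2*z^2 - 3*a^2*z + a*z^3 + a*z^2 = (-4*a + z)*(a + z)*(a*z + a)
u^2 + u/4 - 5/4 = (u - 1)*(u + 5/4)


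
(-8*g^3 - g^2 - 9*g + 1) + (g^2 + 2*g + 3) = -8*g^3 - 7*g + 4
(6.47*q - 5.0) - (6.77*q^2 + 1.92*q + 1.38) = -6.77*q^2 + 4.55*q - 6.38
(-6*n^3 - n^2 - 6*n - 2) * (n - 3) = -6*n^4 + 17*n^3 - 3*n^2 + 16*n + 6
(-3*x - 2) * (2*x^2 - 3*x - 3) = -6*x^3 + 5*x^2 + 15*x + 6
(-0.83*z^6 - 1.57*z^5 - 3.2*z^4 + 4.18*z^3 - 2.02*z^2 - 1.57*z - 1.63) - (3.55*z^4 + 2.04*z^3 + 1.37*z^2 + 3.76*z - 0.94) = -0.83*z^6 - 1.57*z^5 - 6.75*z^4 + 2.14*z^3 - 3.39*z^2 - 5.33*z - 0.69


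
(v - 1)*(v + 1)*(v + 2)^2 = v^4 + 4*v^3 + 3*v^2 - 4*v - 4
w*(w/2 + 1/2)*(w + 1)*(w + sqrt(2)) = w^4/2 + sqrt(2)*w^3/2 + w^3 + w^2/2 + sqrt(2)*w^2 + sqrt(2)*w/2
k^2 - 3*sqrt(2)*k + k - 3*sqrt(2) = (k + 1)*(k - 3*sqrt(2))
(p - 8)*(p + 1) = p^2 - 7*p - 8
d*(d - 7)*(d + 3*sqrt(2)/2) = d^3 - 7*d^2 + 3*sqrt(2)*d^2/2 - 21*sqrt(2)*d/2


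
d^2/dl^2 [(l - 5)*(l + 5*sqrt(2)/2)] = 2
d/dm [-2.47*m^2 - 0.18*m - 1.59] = -4.94*m - 0.18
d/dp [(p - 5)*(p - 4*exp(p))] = p - (p - 5)*(4*exp(p) - 1) - 4*exp(p)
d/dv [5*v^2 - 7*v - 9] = 10*v - 7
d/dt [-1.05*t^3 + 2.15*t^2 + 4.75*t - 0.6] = -3.15*t^2 + 4.3*t + 4.75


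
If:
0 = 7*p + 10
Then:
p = -10/7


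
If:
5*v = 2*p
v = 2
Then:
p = 5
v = 2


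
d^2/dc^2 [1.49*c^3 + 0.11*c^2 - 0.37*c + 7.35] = 8.94*c + 0.22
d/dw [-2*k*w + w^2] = -2*k + 2*w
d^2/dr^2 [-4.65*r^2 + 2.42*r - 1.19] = -9.30000000000000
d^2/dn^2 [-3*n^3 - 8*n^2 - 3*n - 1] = -18*n - 16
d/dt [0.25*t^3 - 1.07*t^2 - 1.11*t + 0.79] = 0.75*t^2 - 2.14*t - 1.11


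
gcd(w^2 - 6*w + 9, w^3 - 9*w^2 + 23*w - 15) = w - 3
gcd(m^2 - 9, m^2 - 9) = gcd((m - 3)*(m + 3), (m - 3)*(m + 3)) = m^2 - 9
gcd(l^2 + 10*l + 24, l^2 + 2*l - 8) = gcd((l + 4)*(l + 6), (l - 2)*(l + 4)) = l + 4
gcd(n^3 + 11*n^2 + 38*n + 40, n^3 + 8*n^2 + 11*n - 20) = n^2 + 9*n + 20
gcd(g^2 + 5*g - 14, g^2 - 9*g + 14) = g - 2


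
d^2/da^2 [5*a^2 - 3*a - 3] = 10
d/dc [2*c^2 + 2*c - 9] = 4*c + 2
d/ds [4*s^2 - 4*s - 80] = 8*s - 4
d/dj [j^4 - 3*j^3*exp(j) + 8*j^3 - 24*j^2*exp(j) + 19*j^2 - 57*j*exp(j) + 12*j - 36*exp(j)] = -3*j^3*exp(j) + 4*j^3 - 33*j^2*exp(j) + 24*j^2 - 105*j*exp(j) + 38*j - 93*exp(j) + 12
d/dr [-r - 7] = -1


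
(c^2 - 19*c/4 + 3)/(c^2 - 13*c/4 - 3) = (4*c - 3)/(4*c + 3)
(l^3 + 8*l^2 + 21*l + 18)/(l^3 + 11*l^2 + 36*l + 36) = (l + 3)/(l + 6)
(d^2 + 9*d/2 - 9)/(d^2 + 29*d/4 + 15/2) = 2*(2*d - 3)/(4*d + 5)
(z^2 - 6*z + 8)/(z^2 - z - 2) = (z - 4)/(z + 1)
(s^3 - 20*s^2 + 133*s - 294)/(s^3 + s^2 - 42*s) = (s^2 - 14*s + 49)/(s*(s + 7))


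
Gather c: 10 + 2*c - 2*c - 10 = 0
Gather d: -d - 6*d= -7*d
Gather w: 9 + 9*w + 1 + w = 10*w + 10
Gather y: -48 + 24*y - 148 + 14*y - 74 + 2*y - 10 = 40*y - 280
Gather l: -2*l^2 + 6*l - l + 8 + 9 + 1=-2*l^2 + 5*l + 18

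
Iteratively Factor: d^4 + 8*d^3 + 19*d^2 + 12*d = (d + 1)*(d^3 + 7*d^2 + 12*d) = (d + 1)*(d + 4)*(d^2 + 3*d) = (d + 1)*(d + 3)*(d + 4)*(d)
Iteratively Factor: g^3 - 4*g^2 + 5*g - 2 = (g - 1)*(g^2 - 3*g + 2) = (g - 2)*(g - 1)*(g - 1)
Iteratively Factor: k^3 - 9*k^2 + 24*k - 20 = (k - 2)*(k^2 - 7*k + 10) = (k - 2)^2*(k - 5)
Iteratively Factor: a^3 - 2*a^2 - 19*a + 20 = (a + 4)*(a^2 - 6*a + 5) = (a - 5)*(a + 4)*(a - 1)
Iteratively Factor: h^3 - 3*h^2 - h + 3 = (h + 1)*(h^2 - 4*h + 3) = (h - 3)*(h + 1)*(h - 1)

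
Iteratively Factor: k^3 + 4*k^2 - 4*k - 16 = (k + 4)*(k^2 - 4) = (k - 2)*(k + 4)*(k + 2)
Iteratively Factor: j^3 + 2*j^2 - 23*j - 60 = (j + 4)*(j^2 - 2*j - 15) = (j + 3)*(j + 4)*(j - 5)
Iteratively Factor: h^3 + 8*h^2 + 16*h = (h)*(h^2 + 8*h + 16) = h*(h + 4)*(h + 4)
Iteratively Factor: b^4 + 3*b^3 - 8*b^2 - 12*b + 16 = (b + 2)*(b^3 + b^2 - 10*b + 8) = (b - 2)*(b + 2)*(b^2 + 3*b - 4) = (b - 2)*(b + 2)*(b + 4)*(b - 1)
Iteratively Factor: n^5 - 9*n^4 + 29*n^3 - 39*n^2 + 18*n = (n - 3)*(n^4 - 6*n^3 + 11*n^2 - 6*n) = (n - 3)*(n - 1)*(n^3 - 5*n^2 + 6*n) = (n - 3)*(n - 2)*(n - 1)*(n^2 - 3*n) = (n - 3)^2*(n - 2)*(n - 1)*(n)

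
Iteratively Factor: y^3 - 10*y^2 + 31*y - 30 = (y - 2)*(y^2 - 8*y + 15) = (y - 5)*(y - 2)*(y - 3)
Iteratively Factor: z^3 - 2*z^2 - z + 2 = (z - 1)*(z^2 - z - 2) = (z - 1)*(z + 1)*(z - 2)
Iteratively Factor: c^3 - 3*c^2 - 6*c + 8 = (c + 2)*(c^2 - 5*c + 4) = (c - 1)*(c + 2)*(c - 4)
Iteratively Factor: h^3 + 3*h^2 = (h + 3)*(h^2) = h*(h + 3)*(h)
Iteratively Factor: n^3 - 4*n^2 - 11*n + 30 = (n - 5)*(n^2 + n - 6) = (n - 5)*(n - 2)*(n + 3)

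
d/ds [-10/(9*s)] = 10/(9*s^2)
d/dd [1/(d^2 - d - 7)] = (1 - 2*d)/(-d^2 + d + 7)^2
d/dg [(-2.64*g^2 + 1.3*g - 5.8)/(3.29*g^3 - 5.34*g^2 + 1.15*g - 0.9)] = (8.6856*g^4 - 8.554*g^3 + 61.152*g^2 - 57.192*g + 5.5)/(10.8241*g^6 - 35.1372*g^5 + 36.0826*g^4 - 18.204*g^3 + 10.9345*g^2 - 2.07*g + 0.81)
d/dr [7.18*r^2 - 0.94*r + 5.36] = 14.36*r - 0.94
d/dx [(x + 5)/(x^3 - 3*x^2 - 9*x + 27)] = 2*(-x^2 - 9*x - 12)/(x^5 - 3*x^4 - 18*x^3 + 54*x^2 + 81*x - 243)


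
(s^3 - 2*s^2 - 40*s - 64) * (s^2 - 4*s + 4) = s^5 - 6*s^4 - 28*s^3 + 88*s^2 + 96*s - 256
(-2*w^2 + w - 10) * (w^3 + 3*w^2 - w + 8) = -2*w^5 - 5*w^4 - 5*w^3 - 47*w^2 + 18*w - 80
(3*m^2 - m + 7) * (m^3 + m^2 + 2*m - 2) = 3*m^5 + 2*m^4 + 12*m^3 - m^2 + 16*m - 14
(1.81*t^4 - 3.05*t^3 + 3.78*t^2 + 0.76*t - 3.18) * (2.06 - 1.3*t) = -2.353*t^5 + 7.6936*t^4 - 11.197*t^3 + 6.7988*t^2 + 5.6996*t - 6.5508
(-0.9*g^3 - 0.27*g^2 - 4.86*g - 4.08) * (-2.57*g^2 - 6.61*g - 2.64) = 2.313*g^5 + 6.6429*g^4 + 16.6509*g^3 + 43.323*g^2 + 39.7992*g + 10.7712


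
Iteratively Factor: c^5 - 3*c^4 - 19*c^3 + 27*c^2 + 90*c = (c - 5)*(c^4 + 2*c^3 - 9*c^2 - 18*c) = (c - 5)*(c + 3)*(c^3 - c^2 - 6*c) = (c - 5)*(c + 2)*(c + 3)*(c^2 - 3*c) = c*(c - 5)*(c + 2)*(c + 3)*(c - 3)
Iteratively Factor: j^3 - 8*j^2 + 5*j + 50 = (j + 2)*(j^2 - 10*j + 25) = (j - 5)*(j + 2)*(j - 5)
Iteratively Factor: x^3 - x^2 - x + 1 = (x - 1)*(x^2 - 1) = (x - 1)^2*(x + 1)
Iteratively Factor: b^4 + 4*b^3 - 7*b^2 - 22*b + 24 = (b - 1)*(b^3 + 5*b^2 - 2*b - 24) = (b - 1)*(b + 4)*(b^2 + b - 6) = (b - 2)*(b - 1)*(b + 4)*(b + 3)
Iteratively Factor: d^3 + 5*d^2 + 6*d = (d + 2)*(d^2 + 3*d) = d*(d + 2)*(d + 3)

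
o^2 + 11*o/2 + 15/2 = (o + 5/2)*(o + 3)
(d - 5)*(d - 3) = d^2 - 8*d + 15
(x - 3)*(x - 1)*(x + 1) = x^3 - 3*x^2 - x + 3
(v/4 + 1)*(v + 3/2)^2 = v^3/4 + 7*v^2/4 + 57*v/16 + 9/4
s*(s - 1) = s^2 - s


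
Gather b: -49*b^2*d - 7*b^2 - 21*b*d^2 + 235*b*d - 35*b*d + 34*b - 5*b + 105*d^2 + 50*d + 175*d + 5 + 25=b^2*(-49*d - 7) + b*(-21*d^2 + 200*d + 29) + 105*d^2 + 225*d + 30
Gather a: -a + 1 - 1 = -a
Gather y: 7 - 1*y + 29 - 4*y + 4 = 40 - 5*y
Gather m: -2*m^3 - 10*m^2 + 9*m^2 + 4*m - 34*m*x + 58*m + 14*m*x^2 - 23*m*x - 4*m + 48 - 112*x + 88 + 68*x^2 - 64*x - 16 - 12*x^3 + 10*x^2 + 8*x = -2*m^3 - m^2 + m*(14*x^2 - 57*x + 58) - 12*x^3 + 78*x^2 - 168*x + 120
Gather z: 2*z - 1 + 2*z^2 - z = 2*z^2 + z - 1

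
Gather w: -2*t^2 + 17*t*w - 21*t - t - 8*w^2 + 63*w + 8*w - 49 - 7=-2*t^2 - 22*t - 8*w^2 + w*(17*t + 71) - 56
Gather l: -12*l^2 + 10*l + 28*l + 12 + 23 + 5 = -12*l^2 + 38*l + 40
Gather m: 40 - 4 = 36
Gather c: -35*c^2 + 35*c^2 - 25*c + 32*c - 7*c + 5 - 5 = 0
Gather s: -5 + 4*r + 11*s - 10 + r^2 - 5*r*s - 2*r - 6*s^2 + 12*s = r^2 + 2*r - 6*s^2 + s*(23 - 5*r) - 15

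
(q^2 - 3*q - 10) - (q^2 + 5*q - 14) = 4 - 8*q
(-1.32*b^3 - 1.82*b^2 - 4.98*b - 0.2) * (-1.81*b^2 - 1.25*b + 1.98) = 2.3892*b^5 + 4.9442*b^4 + 8.6752*b^3 + 2.9834*b^2 - 9.6104*b - 0.396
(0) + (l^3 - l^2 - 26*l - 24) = l^3 - l^2 - 26*l - 24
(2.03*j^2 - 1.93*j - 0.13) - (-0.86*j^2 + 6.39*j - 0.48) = 2.89*j^2 - 8.32*j + 0.35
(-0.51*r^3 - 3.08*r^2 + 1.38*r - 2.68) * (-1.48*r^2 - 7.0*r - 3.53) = 0.7548*r^5 + 8.1284*r^4 + 21.3179*r^3 + 5.1788*r^2 + 13.8886*r + 9.4604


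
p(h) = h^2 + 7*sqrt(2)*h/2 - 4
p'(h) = 2*h + 7*sqrt(2)/2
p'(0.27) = 5.49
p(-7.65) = 16.66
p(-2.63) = -10.10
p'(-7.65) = -10.35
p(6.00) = 61.70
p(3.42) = 24.62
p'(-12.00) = -19.05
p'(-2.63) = -0.31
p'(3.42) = 11.79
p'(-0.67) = 3.61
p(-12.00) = 80.60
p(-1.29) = -8.72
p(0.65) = -0.36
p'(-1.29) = 2.37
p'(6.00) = 16.95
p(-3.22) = -9.57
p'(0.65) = 6.25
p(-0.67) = -6.87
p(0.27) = -2.59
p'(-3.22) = -1.49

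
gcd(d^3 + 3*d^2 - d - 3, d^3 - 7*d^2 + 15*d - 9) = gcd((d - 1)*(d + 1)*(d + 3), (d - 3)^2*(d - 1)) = d - 1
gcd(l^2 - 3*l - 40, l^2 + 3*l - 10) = l + 5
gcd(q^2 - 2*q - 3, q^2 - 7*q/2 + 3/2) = q - 3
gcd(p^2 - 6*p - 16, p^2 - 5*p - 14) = p + 2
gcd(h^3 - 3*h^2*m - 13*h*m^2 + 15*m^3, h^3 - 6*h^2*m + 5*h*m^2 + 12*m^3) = 1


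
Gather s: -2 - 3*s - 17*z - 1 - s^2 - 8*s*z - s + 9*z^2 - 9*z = -s^2 + s*(-8*z - 4) + 9*z^2 - 26*z - 3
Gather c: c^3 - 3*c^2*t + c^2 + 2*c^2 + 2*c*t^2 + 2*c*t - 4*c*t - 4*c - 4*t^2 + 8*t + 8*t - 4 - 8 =c^3 + c^2*(3 - 3*t) + c*(2*t^2 - 2*t - 4) - 4*t^2 + 16*t - 12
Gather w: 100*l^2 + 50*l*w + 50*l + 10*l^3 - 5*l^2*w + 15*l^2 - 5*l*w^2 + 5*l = 10*l^3 + 115*l^2 - 5*l*w^2 + 55*l + w*(-5*l^2 + 50*l)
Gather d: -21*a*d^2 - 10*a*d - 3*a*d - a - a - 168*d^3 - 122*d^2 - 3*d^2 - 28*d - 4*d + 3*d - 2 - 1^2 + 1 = -2*a - 168*d^3 + d^2*(-21*a - 125) + d*(-13*a - 29) - 2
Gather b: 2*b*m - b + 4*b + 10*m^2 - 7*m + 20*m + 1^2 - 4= b*(2*m + 3) + 10*m^2 + 13*m - 3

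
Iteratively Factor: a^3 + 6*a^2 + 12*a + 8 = (a + 2)*(a^2 + 4*a + 4) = (a + 2)^2*(a + 2)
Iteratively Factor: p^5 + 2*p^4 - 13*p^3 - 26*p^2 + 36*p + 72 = (p + 2)*(p^4 - 13*p^2 + 36) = (p - 3)*(p + 2)*(p^3 + 3*p^2 - 4*p - 12) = (p - 3)*(p + 2)^2*(p^2 + p - 6) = (p - 3)*(p - 2)*(p + 2)^2*(p + 3)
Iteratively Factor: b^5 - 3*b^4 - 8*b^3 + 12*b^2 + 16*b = (b)*(b^4 - 3*b^3 - 8*b^2 + 12*b + 16) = b*(b - 4)*(b^3 + b^2 - 4*b - 4) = b*(b - 4)*(b + 2)*(b^2 - b - 2) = b*(b - 4)*(b - 2)*(b + 2)*(b + 1)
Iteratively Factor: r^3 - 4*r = (r)*(r^2 - 4) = r*(r + 2)*(r - 2)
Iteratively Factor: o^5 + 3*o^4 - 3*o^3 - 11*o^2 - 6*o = (o + 1)*(o^4 + 2*o^3 - 5*o^2 - 6*o) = (o + 1)^2*(o^3 + o^2 - 6*o) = (o + 1)^2*(o + 3)*(o^2 - 2*o) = (o - 2)*(o + 1)^2*(o + 3)*(o)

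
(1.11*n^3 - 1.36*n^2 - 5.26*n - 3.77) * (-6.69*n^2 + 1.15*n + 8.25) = -7.4259*n^5 + 10.3749*n^4 + 42.7829*n^3 + 7.9523*n^2 - 47.7305*n - 31.1025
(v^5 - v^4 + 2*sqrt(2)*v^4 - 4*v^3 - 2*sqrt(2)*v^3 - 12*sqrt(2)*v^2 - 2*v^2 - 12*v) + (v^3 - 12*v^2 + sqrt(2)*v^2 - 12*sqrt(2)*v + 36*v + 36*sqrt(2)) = v^5 - v^4 + 2*sqrt(2)*v^4 - 3*v^3 - 2*sqrt(2)*v^3 - 11*sqrt(2)*v^2 - 14*v^2 - 12*sqrt(2)*v + 24*v + 36*sqrt(2)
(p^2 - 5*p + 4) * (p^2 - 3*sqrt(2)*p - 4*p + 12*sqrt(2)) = p^4 - 9*p^3 - 3*sqrt(2)*p^3 + 24*p^2 + 27*sqrt(2)*p^2 - 72*sqrt(2)*p - 16*p + 48*sqrt(2)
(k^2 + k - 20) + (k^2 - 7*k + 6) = 2*k^2 - 6*k - 14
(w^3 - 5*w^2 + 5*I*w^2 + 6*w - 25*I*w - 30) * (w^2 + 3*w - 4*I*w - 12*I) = w^5 - 2*w^4 + I*w^4 + 11*w^3 - 2*I*w^3 - 52*w^2 - 39*I*w^2 - 390*w + 48*I*w + 360*I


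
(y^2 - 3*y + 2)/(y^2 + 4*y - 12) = (y - 1)/(y + 6)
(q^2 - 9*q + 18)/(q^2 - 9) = (q - 6)/(q + 3)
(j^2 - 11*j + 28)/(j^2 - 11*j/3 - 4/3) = 3*(j - 7)/(3*j + 1)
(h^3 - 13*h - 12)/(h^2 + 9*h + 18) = (h^2 - 3*h - 4)/(h + 6)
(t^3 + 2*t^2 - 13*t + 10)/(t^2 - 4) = (t^2 + 4*t - 5)/(t + 2)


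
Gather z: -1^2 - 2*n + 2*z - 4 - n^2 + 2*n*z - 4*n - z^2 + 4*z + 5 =-n^2 - 6*n - z^2 + z*(2*n + 6)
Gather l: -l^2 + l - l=-l^2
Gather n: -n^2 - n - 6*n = -n^2 - 7*n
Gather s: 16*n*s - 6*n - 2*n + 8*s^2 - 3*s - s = -8*n + 8*s^2 + s*(16*n - 4)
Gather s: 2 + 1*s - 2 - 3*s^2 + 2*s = -3*s^2 + 3*s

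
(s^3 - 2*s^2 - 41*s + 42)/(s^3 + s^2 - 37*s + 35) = (s^2 - s - 42)/(s^2 + 2*s - 35)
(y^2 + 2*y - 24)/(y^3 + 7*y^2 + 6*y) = (y - 4)/(y*(y + 1))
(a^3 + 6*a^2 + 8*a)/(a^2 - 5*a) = (a^2 + 6*a + 8)/(a - 5)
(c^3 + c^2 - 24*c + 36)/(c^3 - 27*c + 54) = (c - 2)/(c - 3)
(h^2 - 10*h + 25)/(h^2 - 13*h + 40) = (h - 5)/(h - 8)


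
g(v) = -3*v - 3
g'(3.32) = -3.00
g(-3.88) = 8.64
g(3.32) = -12.96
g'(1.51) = -3.00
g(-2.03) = 3.09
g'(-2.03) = -3.00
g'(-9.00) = -3.00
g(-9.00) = 24.00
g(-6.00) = 15.00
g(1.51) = -7.53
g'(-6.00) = -3.00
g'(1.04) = -3.00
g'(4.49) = -3.00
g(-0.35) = -1.95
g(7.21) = -24.63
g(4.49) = -16.47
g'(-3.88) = -3.00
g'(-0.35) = -3.00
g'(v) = -3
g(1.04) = -6.12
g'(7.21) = -3.00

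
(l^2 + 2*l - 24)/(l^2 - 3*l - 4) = (l + 6)/(l + 1)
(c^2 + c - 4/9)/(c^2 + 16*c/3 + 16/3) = (c - 1/3)/(c + 4)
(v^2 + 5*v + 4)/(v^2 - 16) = (v + 1)/(v - 4)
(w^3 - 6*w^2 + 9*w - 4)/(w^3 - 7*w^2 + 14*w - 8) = (w - 1)/(w - 2)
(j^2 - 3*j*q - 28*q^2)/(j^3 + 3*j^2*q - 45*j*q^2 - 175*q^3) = (j + 4*q)/(j^2 + 10*j*q + 25*q^2)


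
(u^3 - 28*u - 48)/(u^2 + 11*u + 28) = (u^2 - 4*u - 12)/(u + 7)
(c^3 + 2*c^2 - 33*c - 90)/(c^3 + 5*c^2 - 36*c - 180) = (c + 3)/(c + 6)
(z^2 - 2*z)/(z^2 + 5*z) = (z - 2)/(z + 5)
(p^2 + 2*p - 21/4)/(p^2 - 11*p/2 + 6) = (p + 7/2)/(p - 4)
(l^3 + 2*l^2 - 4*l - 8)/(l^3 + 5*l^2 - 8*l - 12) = (l^2 + 4*l + 4)/(l^2 + 7*l + 6)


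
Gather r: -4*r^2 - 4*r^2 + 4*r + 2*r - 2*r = -8*r^2 + 4*r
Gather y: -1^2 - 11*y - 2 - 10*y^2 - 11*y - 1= -10*y^2 - 22*y - 4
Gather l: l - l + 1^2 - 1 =0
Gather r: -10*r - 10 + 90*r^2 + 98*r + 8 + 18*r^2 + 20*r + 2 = 108*r^2 + 108*r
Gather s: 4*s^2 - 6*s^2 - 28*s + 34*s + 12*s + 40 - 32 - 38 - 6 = -2*s^2 + 18*s - 36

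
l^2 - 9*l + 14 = (l - 7)*(l - 2)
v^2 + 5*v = v*(v + 5)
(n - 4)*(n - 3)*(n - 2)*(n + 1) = n^4 - 8*n^3 + 17*n^2 + 2*n - 24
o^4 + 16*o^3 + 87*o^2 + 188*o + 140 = (o + 2)^2*(o + 5)*(o + 7)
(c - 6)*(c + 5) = c^2 - c - 30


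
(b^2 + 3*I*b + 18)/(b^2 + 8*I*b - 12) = (b - 3*I)/(b + 2*I)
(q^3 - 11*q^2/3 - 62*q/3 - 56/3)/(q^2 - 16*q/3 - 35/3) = (3*q^2 + 10*q + 8)/(3*q + 5)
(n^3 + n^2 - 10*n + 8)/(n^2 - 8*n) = (n^3 + n^2 - 10*n + 8)/(n*(n - 8))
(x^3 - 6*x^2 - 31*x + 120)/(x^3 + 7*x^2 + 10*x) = (x^2 - 11*x + 24)/(x*(x + 2))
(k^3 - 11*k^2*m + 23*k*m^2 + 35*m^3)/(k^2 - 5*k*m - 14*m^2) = (k^2 - 4*k*m - 5*m^2)/(k + 2*m)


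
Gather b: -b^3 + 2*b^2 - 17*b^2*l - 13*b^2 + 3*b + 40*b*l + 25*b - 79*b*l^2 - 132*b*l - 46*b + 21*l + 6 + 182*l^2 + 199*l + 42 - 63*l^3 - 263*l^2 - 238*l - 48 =-b^3 + b^2*(-17*l - 11) + b*(-79*l^2 - 92*l - 18) - 63*l^3 - 81*l^2 - 18*l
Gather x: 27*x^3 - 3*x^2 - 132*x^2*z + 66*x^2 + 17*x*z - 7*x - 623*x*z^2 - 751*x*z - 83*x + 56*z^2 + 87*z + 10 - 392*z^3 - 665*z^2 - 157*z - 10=27*x^3 + x^2*(63 - 132*z) + x*(-623*z^2 - 734*z - 90) - 392*z^3 - 609*z^2 - 70*z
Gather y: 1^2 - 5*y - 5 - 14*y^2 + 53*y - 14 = -14*y^2 + 48*y - 18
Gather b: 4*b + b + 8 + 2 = 5*b + 10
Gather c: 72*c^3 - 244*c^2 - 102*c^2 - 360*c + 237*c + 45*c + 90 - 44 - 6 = 72*c^3 - 346*c^2 - 78*c + 40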